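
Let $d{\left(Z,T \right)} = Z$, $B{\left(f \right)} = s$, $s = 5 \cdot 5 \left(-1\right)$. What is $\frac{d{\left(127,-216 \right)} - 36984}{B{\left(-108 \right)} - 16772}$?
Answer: $\frac{36857}{16797} \approx 2.1943$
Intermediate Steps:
$s = -25$ ($s = 25 \left(-1\right) = -25$)
$B{\left(f \right)} = -25$
$\frac{d{\left(127,-216 \right)} - 36984}{B{\left(-108 \right)} - 16772} = \frac{127 - 36984}{-25 - 16772} = - \frac{36857}{-16797} = \left(-36857\right) \left(- \frac{1}{16797}\right) = \frac{36857}{16797}$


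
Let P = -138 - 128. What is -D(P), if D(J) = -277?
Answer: 277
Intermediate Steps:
P = -266
-D(P) = -1*(-277) = 277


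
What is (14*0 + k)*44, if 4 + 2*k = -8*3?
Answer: -616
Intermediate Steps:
k = -14 (k = -2 + (-8*3)/2 = -2 + (1/2)*(-24) = -2 - 12 = -14)
(14*0 + k)*44 = (14*0 - 14)*44 = (0 - 14)*44 = -14*44 = -616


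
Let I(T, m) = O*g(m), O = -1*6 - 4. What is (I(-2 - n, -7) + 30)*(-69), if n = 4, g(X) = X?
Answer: -6900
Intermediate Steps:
O = -10 (O = -6 - 4 = -10)
I(T, m) = -10*m
(I(-2 - n, -7) + 30)*(-69) = (-10*(-7) + 30)*(-69) = (70 + 30)*(-69) = 100*(-69) = -6900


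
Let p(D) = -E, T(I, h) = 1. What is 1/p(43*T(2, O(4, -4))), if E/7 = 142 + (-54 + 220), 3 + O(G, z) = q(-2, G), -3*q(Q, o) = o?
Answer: -1/2156 ≈ -0.00046382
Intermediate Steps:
q(Q, o) = -o/3
O(G, z) = -3 - G/3
E = 2156 (E = 7*(142 + (-54 + 220)) = 7*(142 + 166) = 7*308 = 2156)
p(D) = -2156 (p(D) = -1*2156 = -2156)
1/p(43*T(2, O(4, -4))) = 1/(-2156) = -1/2156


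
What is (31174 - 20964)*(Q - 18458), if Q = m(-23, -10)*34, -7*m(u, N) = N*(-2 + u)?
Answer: -1405978260/7 ≈ -2.0085e+8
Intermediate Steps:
m(u, N) = -N*(-2 + u)/7
Q = -8500/7 (Q = ((1/7)*(-10)*(2 - 1*(-23)))*34 = ((1/7)*(-10)*(2 + 23))*34 = ((1/7)*(-10)*25)*34 = -250/7*34 = -8500/7 ≈ -1214.3)
(31174 - 20964)*(Q - 18458) = (31174 - 20964)*(-8500/7 - 18458) = 10210*(-137706/7) = -1405978260/7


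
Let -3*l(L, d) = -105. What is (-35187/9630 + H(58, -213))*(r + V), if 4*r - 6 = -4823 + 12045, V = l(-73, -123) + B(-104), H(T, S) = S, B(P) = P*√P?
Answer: -213505913/535 + 72327736*I*√26/1605 ≈ -3.9908e+5 + 2.2978e+5*I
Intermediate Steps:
B(P) = P^(3/2)
l(L, d) = 35 (l(L, d) = -⅓*(-105) = 35)
V = 35 - 208*I*√26 (V = 35 + (-104)^(3/2) = 35 - 208*I*√26 ≈ 35.0 - 1060.6*I)
r = 1807 (r = 3/2 + (-4823 + 12045)/4 = 3/2 + (¼)*7222 = 3/2 + 3611/2 = 1807)
(-35187/9630 + H(58, -213))*(r + V) = (-35187/9630 - 213)*(1807 + (35 - 208*I*√26)) = (-35187*1/9630 - 213)*(1842 - 208*I*√26) = (-11729/3210 - 213)*(1842 - 208*I*√26) = -695459*(1842 - 208*I*√26)/3210 = -213505913/535 + 72327736*I*√26/1605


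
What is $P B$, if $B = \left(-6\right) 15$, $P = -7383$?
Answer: $664470$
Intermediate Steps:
$B = -90$
$P B = \left(-7383\right) \left(-90\right) = 664470$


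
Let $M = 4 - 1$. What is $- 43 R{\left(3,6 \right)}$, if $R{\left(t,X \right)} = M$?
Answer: $-129$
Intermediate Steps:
$M = 3$
$R{\left(t,X \right)} = 3$
$- 43 R{\left(3,6 \right)} = \left(-43\right) 3 = -129$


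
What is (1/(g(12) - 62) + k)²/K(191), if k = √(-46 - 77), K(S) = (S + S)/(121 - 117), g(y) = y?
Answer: (-1 + 50*I*√123)²/238750 ≈ -1.288 - 0.0046453*I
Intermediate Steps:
K(S) = S/2 (K(S) = (2*S)/4 = (2*S)*(¼) = S/2)
k = I*√123 (k = √(-123) = I*√123 ≈ 11.091*I)
(1/(g(12) - 62) + k)²/K(191) = (1/(12 - 62) + I*√123)²/(((½)*191)) = (1/(-50) + I*√123)²/(191/2) = (-1/50 + I*√123)²*(2/191) = 2*(-1/50 + I*√123)²/191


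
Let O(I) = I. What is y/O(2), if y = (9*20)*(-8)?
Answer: -720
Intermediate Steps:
y = -1440 (y = 180*(-8) = -1440)
y/O(2) = -1440/2 = -1440*½ = -720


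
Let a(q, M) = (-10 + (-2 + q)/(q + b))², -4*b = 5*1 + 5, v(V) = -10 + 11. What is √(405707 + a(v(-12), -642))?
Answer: √3652147/3 ≈ 637.02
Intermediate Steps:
v(V) = 1
b = -5/2 (b = -(5*1 + 5)/4 = -(5 + 5)/4 = -¼*10 = -5/2 ≈ -2.5000)
a(q, M) = (-10 + (-2 + q)/(-5/2 + q))² (a(q, M) = (-10 + (-2 + q)/(q - 5/2))² = (-10 + (-2 + q)/(-5/2 + q))²)
√(405707 + a(v(-12), -642)) = √(405707 + 4*(-23 + 9*1)²/(-5 + 2*1)²) = √(405707 + 4*(-23 + 9)²/(-5 + 2)²) = √(405707 + 4*(-14)²/(-3)²) = √(405707 + 4*196*(⅑)) = √(405707 + 784/9) = √(3652147/9) = √3652147/3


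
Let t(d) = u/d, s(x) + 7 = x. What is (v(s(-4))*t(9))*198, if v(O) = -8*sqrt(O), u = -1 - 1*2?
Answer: 528*I*sqrt(11) ≈ 1751.2*I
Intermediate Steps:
u = -3 (u = -1 - 2 = -3)
s(x) = -7 + x
t(d) = -3/d
(v(s(-4))*t(9))*198 = ((-8*sqrt(-7 - 4))*(-3/9))*198 = ((-8*I*sqrt(11))*(-3*1/9))*198 = (-8*I*sqrt(11)*(-1/3))*198 = (8*I*sqrt(11)/3)*198 = 528*I*sqrt(11)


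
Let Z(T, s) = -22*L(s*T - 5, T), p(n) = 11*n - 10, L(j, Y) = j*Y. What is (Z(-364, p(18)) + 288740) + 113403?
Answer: -547641353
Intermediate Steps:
L(j, Y) = Y*j
p(n) = -10 + 11*n
Z(T, s) = -22*T*(-5 + T*s) (Z(T, s) = -22*T*(s*T - 5) = -22*T*(T*s - 5) = -22*T*(-5 + T*s))
(Z(-364, p(18)) + 288740) + 113403 = (22*(-364)*(5 - 1*(-364)*(-10 + 11*18)) + 288740) + 113403 = (22*(-364)*(5 - 1*(-364)*(-10 + 198)) + 288740) + 113403 = (22*(-364)*(5 - 1*(-364)*188) + 288740) + 113403 = (22*(-364)*(5 + 68432) + 288740) + 113403 = (22*(-364)*68437 + 288740) + 113403 = (-548043496 + 288740) + 113403 = -547754756 + 113403 = -547641353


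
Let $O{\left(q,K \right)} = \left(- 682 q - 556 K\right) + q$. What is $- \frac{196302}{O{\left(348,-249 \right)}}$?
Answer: $\frac{32717}{16424} \approx 1.992$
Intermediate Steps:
$O{\left(q,K \right)} = - 681 q - 556 K$
$- \frac{196302}{O{\left(348,-249 \right)}} = - \frac{196302}{\left(-681\right) 348 - -138444} = - \frac{196302}{-236988 + 138444} = - \frac{196302}{-98544} = \left(-196302\right) \left(- \frac{1}{98544}\right) = \frac{32717}{16424}$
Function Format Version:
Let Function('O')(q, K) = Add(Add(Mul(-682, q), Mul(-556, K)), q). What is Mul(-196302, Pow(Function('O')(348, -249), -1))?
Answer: Rational(32717, 16424) ≈ 1.9920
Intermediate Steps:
Function('O')(q, K) = Add(Mul(-681, q), Mul(-556, K))
Mul(-196302, Pow(Function('O')(348, -249), -1)) = Mul(-196302, Pow(Add(Mul(-681, 348), Mul(-556, -249)), -1)) = Mul(-196302, Pow(Add(-236988, 138444), -1)) = Mul(-196302, Pow(-98544, -1)) = Mul(-196302, Rational(-1, 98544)) = Rational(32717, 16424)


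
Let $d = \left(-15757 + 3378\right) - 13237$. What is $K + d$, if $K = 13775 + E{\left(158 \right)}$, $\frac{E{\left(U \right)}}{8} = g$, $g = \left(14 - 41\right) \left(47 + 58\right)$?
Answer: $-34521$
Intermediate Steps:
$g = -2835$ ($g = \left(-27\right) 105 = -2835$)
$E{\left(U \right)} = -22680$ ($E{\left(U \right)} = 8 \left(-2835\right) = -22680$)
$K = -8905$ ($K = 13775 - 22680 = -8905$)
$d = -25616$ ($d = -12379 - 13237 = -25616$)
$K + d = -8905 - 25616 = -34521$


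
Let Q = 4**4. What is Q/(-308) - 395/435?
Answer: -11651/6699 ≈ -1.7392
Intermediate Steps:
Q = 256
Q/(-308) - 395/435 = 256/(-308) - 395/435 = 256*(-1/308) - 395*1/435 = -64/77 - 79/87 = -11651/6699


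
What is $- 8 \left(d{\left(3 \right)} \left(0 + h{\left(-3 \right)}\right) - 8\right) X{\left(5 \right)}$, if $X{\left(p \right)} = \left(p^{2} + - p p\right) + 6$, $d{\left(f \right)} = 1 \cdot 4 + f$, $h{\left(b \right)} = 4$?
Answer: $-960$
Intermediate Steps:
$d{\left(f \right)} = 4 + f$
$X{\left(p \right)} = 6$ ($X{\left(p \right)} = \left(p^{2} - p^{2}\right) + 6 = 0 + 6 = 6$)
$- 8 \left(d{\left(3 \right)} \left(0 + h{\left(-3 \right)}\right) - 8\right) X{\left(5 \right)} = - 8 \left(\left(4 + 3\right) \left(0 + 4\right) - 8\right) 6 = - 8 \left(7 \cdot 4 - 8\right) 6 = - 8 \left(28 - 8\right) 6 = \left(-8\right) 20 \cdot 6 = \left(-160\right) 6 = -960$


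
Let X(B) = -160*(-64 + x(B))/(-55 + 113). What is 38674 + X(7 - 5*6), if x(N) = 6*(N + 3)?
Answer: 1136266/29 ≈ 39182.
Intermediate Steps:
x(N) = 18 + 6*N (x(N) = 6*(3 + N) = 18 + 6*N)
X(B) = 3680/29 - 480*B/29 (X(B) = -160*(-64 + (18 + 6*B))/(-55 + 113) = -(-3680/29 + 480*B/29) = -160*(-23/29 + 3*B/29) = 3680/29 - 480*B/29)
38674 + X(7 - 5*6) = 38674 + (3680/29 - 480*(7 - 5*6)/29) = 38674 + (3680/29 - 480*(7 - 30)/29) = 38674 + (3680/29 - 480/29*(-23)) = 38674 + (3680/29 + 11040/29) = 38674 + 14720/29 = 1136266/29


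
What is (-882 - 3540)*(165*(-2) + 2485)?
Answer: -9529410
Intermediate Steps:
(-882 - 3540)*(165*(-2) + 2485) = -4422*(-330 + 2485) = -4422*2155 = -9529410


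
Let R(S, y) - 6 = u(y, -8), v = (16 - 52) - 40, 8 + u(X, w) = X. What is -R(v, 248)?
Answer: -246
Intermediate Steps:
u(X, w) = -8 + X
v = -76 (v = -36 - 40 = -76)
R(S, y) = -2 + y (R(S, y) = 6 + (-8 + y) = -2 + y)
-R(v, 248) = -(-2 + 248) = -1*246 = -246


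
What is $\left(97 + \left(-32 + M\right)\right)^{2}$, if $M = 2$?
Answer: $4489$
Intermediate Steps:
$\left(97 + \left(-32 + M\right)\right)^{2} = \left(97 + \left(-32 + 2\right)\right)^{2} = \left(97 - 30\right)^{2} = 67^{2} = 4489$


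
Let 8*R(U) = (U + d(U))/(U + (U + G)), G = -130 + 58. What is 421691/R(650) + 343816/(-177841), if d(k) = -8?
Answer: 368370167766536/57086961 ≈ 6.4528e+6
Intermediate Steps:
G = -72
R(U) = (-8 + U)/(8*(-72 + 2*U)) (R(U) = ((U - 8)/(U + (U - 72)))/8 = ((-8 + U)/(U + (-72 + U)))/8 = ((-8 + U)/(-72 + 2*U))/8 = (-8 + U)/(8*(-72 + 2*U)))
421691/R(650) + 343816/(-177841) = 421691/(((-8 + 650)/(16*(-36 + 650)))) + 343816/(-177841) = 421691/(((1/16)*642/614)) + 343816*(-1/177841) = 421691/(((1/16)*(1/614)*642)) - 343816/177841 = 421691/(321/4912) - 343816/177841 = 421691*(4912/321) - 343816/177841 = 2071346192/321 - 343816/177841 = 368370167766536/57086961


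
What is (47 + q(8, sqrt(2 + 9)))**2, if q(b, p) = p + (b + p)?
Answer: 3069 + 220*sqrt(11) ≈ 3798.7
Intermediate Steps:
q(b, p) = b + 2*p
(47 + q(8, sqrt(2 + 9)))**2 = (47 + (8 + 2*sqrt(2 + 9)))**2 = (47 + (8 + 2*sqrt(11)))**2 = (55 + 2*sqrt(11))**2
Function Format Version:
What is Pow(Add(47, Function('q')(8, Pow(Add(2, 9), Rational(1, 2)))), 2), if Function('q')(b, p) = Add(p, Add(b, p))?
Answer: Add(3069, Mul(220, Pow(11, Rational(1, 2)))) ≈ 3798.7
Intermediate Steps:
Function('q')(b, p) = Add(b, Mul(2, p))
Pow(Add(47, Function('q')(8, Pow(Add(2, 9), Rational(1, 2)))), 2) = Pow(Add(47, Add(8, Mul(2, Pow(Add(2, 9), Rational(1, 2))))), 2) = Pow(Add(47, Add(8, Mul(2, Pow(11, Rational(1, 2))))), 2) = Pow(Add(55, Mul(2, Pow(11, Rational(1, 2)))), 2)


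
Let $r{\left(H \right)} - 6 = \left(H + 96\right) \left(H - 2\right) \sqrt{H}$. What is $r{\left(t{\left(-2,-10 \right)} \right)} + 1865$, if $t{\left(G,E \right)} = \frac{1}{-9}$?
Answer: $1871 - \frac{16397 i}{243} \approx 1871.0 - 67.477 i$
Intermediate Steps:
$t{\left(G,E \right)} = - \frac{1}{9}$
$r{\left(H \right)} = 6 + \sqrt{H} \left(-2 + H\right) \left(96 + H\right)$ ($r{\left(H \right)} = 6 + \left(H + 96\right) \left(H - 2\right) \sqrt{H} = 6 + \left(96 + H\right) \left(-2 + H\right) \sqrt{H} = 6 + \left(-2 + H\right) \left(96 + H\right) \sqrt{H} = 6 + \sqrt{H} \left(-2 + H\right) \left(96 + H\right)$)
$r{\left(t{\left(-2,-10 \right)} \right)} + 1865 = \left(6 + \left(- \frac{1}{9}\right)^{\frac{5}{2}} - 192 \sqrt{- \frac{1}{9}} + 94 \left(- \frac{1}{9}\right)^{\frac{3}{2}}\right) + 1865 = \left(6 + \frac{i}{243} - 192 \frac{i}{3} + 94 \left(- \frac{i}{27}\right)\right) + 1865 = \left(6 + \frac{i}{243} - 64 i - \frac{94 i}{27}\right) + 1865 = \left(6 - \frac{16397 i}{243}\right) + 1865 = 1871 - \frac{16397 i}{243}$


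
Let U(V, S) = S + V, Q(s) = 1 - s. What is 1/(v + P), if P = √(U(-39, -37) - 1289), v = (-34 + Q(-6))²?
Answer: 243/177602 - I*√1365/532806 ≈ 0.0013682 - 6.9342e-5*I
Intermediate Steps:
v = 729 (v = (-34 + (1 - 1*(-6)))² = (-34 + (1 + 6))² = (-34 + 7)² = (-27)² = 729)
P = I*√1365 (P = √((-37 - 39) - 1289) = √(-76 - 1289) = √(-1365) = I*√1365 ≈ 36.946*I)
1/(v + P) = 1/(729 + I*√1365)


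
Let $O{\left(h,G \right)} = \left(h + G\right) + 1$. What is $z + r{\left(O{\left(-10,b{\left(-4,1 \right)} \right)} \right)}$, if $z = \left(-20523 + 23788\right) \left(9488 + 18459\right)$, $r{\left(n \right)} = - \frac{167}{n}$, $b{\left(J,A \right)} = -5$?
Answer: $\frac{1277457537}{14} \approx 9.1247 \cdot 10^{7}$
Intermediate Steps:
$O{\left(h,G \right)} = 1 + G + h$ ($O{\left(h,G \right)} = \left(G + h\right) + 1 = 1 + G + h$)
$z = 91246955$ ($z = 3265 \cdot 27947 = 91246955$)
$z + r{\left(O{\left(-10,b{\left(-4,1 \right)} \right)} \right)} = 91246955 - \frac{167}{1 - 5 - 10} = 91246955 - \frac{167}{-14} = 91246955 - - \frac{167}{14} = 91246955 + \frac{167}{14} = \frac{1277457537}{14}$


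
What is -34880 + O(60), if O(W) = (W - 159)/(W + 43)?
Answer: -3592739/103 ≈ -34881.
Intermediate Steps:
O(W) = (-159 + W)/(43 + W)
-34880 + O(60) = -34880 + (-159 + 60)/(43 + 60) = -34880 - 99/103 = -3592739/103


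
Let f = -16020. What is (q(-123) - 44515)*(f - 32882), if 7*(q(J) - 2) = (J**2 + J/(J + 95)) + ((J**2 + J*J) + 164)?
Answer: 3717049503/2 ≈ 1.8585e+9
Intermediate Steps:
q(J) = 178/7 + 3*J**2/7 + J/(7*(95 + J)) (q(J) = 2 + ((J**2 + J/(J + 95)) + ((J**2 + J*J) + 164))/7 = 2 + ((J**2 + J/(95 + J)) + ((J**2 + J**2) + 164))/7 = 2 + ((J**2 + J/(95 + J)) + (2*J**2 + 164))/7 = 2 + ((J**2 + J/(95 + J)) + (164 + 2*J**2))/7 = 2 + (164 + 3*J**2 + J/(95 + J))/7 = 2 + (164/7 + 3*J**2/7 + J/(7*(95 + J))) = 178/7 + 3*J**2/7 + J/(7*(95 + J)))
(q(-123) - 44515)*(f - 32882) = ((16910 + 3*(-123)**3 + 179*(-123) + 285*(-123)**2)/(7*(95 - 123)) - 44515)*(-16020 - 32882) = ((1/7)*(16910 + 3*(-1860867) - 22017 + 285*15129)/(-28) - 44515)*(-48902) = ((1/7)*(-1/28)*(16910 - 5582601 - 22017 + 4311765) - 44515)*(-48902) = ((1/7)*(-1/28)*(-1275943) - 44515)*(-48902) = (1275943/196 - 44515)*(-48902) = -7448997/196*(-48902) = 3717049503/2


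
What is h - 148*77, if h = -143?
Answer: -11539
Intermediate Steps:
h - 148*77 = -143 - 148*77 = -143 - 11396 = -11539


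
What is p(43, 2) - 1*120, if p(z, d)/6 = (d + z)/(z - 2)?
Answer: -4650/41 ≈ -113.41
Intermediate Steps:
p(z, d) = 6*(d + z)/(-2 + z) (p(z, d) = 6*((d + z)/(z - 2)) = 6*((d + z)/(-2 + z)) = 6*(d + z)/(-2 + z))
p(43, 2) - 1*120 = 6*(2 + 43)/(-2 + 43) - 1*120 = 6*45/41 - 120 = 6*(1/41)*45 - 120 = 270/41 - 120 = -4650/41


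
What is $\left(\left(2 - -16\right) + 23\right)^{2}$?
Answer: $1681$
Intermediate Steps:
$\left(\left(2 - -16\right) + 23\right)^{2} = \left(\left(2 + 16\right) + 23\right)^{2} = \left(18 + 23\right)^{2} = 41^{2} = 1681$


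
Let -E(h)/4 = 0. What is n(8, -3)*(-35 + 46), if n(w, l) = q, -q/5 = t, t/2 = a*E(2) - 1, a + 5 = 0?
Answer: 110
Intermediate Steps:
a = -5 (a = -5 + 0 = -5)
E(h) = 0 (E(h) = -4*0 = 0)
t = -2 (t = 2*(-5*0 - 1) = 2*(0 - 1) = 2*(-1) = -2)
q = 10 (q = -5*(-2) = 10)
n(w, l) = 10
n(8, -3)*(-35 + 46) = 10*(-35 + 46) = 10*11 = 110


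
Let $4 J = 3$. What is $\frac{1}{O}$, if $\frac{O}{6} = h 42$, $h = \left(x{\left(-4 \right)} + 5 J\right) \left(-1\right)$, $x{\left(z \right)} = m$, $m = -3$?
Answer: $- \frac{1}{189} \approx -0.005291$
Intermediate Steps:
$J = \frac{3}{4}$ ($J = \frac{1}{4} \cdot 3 = \frac{3}{4} \approx 0.75$)
$x{\left(z \right)} = -3$
$h = - \frac{3}{4}$ ($h = \left(-3 + 5 \cdot \frac{3}{4}\right) \left(-1\right) = \left(-3 + \frac{15}{4}\right) \left(-1\right) = \frac{3}{4} \left(-1\right) = - \frac{3}{4} \approx -0.75$)
$O = -189$ ($O = 6 \left(\left(- \frac{3}{4}\right) 42\right) = 6 \left(- \frac{63}{2}\right) = -189$)
$\frac{1}{O} = \frac{1}{-189} = - \frac{1}{189}$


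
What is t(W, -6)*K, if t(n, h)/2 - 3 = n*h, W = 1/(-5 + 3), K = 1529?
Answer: 18348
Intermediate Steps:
W = -1/2 (W = 1/(-2) = -1/2 ≈ -0.50000)
t(n, h) = 6 + 2*h*n (t(n, h) = 6 + 2*(n*h) = 6 + 2*(h*n) = 6 + 2*h*n)
t(W, -6)*K = (6 + 2*(-6)*(-1/2))*1529 = (6 + 6)*1529 = 12*1529 = 18348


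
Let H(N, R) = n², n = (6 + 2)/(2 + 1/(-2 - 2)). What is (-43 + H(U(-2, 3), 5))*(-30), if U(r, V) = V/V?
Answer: 32490/49 ≈ 663.06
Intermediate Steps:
U(r, V) = 1
n = 32/7 (n = 8/(2 + 1/(-4)) = 8/(2 - ¼) = 8/(7/4) = 8*(4/7) = 32/7 ≈ 4.5714)
H(N, R) = 1024/49 (H(N, R) = (32/7)² = 1024/49)
(-43 + H(U(-2, 3), 5))*(-30) = (-43 + 1024/49)*(-30) = -1083/49*(-30) = 32490/49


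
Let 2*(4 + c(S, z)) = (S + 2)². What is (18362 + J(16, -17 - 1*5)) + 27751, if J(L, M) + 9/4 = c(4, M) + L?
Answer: 184563/4 ≈ 46141.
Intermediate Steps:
c(S, z) = -4 + (2 + S)²/2 (c(S, z) = -4 + (S + 2)²/2 = -4 + (2 + S)²/2)
J(L, M) = 47/4 + L (J(L, M) = -9/4 + ((-4 + (2 + 4)²/2) + L) = -9/4 + ((-4 + (½)*6²) + L) = -9/4 + ((-4 + (½)*36) + L) = -9/4 + ((-4 + 18) + L) = -9/4 + (14 + L) = 47/4 + L)
(18362 + J(16, -17 - 1*5)) + 27751 = (18362 + (47/4 + 16)) + 27751 = (18362 + 111/4) + 27751 = 73559/4 + 27751 = 184563/4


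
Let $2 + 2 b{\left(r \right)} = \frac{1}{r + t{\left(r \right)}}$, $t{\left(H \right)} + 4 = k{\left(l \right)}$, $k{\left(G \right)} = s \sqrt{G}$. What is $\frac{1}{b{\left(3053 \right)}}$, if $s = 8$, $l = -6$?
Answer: $\frac{2 \left(- 8 \sqrt{6} + 3049 i\right)}{- 6097 i + 16 \sqrt{6}} \approx -1.0002 + 1.0543 \cdot 10^{-6} i$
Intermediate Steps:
$k{\left(G \right)} = 8 \sqrt{G}$
$t{\left(H \right)} = -4 + 8 i \sqrt{6}$ ($t{\left(H \right)} = -4 + 8 \sqrt{-6} = -4 + 8 i \sqrt{6}$)
$b{\left(r \right)} = -1 + \frac{1}{2 \left(-4 + r + 8 i \sqrt{6}\right)}$ ($b{\left(r \right)} = -1 + \frac{1}{2 \left(r - \left(4 - 8 i \sqrt{6}\right)\right)} = -1 + \frac{1}{2 \left(-4 + r + 8 i \sqrt{6}\right)}$)
$\frac{1}{b{\left(3053 \right)}} = \frac{1}{\frac{1}{-4 + 3053 + 8 i \sqrt{6}} \left(\frac{9}{2} - 3053 - 8 i \sqrt{6}\right)} = \frac{1}{\frac{1}{3049 + 8 i \sqrt{6}} \left(\frac{9}{2} - 3053 - 8 i \sqrt{6}\right)} = \frac{1}{\frac{1}{3049 + 8 i \sqrt{6}} \left(- \frac{6097}{2} - 8 i \sqrt{6}\right)} = \frac{3049 + 8 i \sqrt{6}}{- \frac{6097}{2} - 8 i \sqrt{6}}$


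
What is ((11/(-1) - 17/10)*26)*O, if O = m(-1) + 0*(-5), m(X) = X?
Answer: 1651/5 ≈ 330.20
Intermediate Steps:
O = -1 (O = -1 + 0*(-5) = -1 + 0 = -1)
((11/(-1) - 17/10)*26)*O = ((11/(-1) - 17/10)*26)*(-1) = ((11*(-1) - 17*⅒)*26)*(-1) = ((-11 - 17/10)*26)*(-1) = -127/10*26*(-1) = -1651/5*(-1) = 1651/5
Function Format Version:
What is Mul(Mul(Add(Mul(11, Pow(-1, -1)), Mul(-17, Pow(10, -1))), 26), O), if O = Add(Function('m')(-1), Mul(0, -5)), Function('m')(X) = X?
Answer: Rational(1651, 5) ≈ 330.20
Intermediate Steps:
O = -1 (O = Add(-1, Mul(0, -5)) = Add(-1, 0) = -1)
Mul(Mul(Add(Mul(11, Pow(-1, -1)), Mul(-17, Pow(10, -1))), 26), O) = Mul(Mul(Add(Mul(11, Pow(-1, -1)), Mul(-17, Pow(10, -1))), 26), -1) = Mul(Mul(Add(Mul(11, -1), Mul(-17, Rational(1, 10))), 26), -1) = Mul(Mul(Add(-11, Rational(-17, 10)), 26), -1) = Mul(Mul(Rational(-127, 10), 26), -1) = Mul(Rational(-1651, 5), -1) = Rational(1651, 5)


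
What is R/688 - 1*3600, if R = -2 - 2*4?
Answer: -1238405/344 ≈ -3600.0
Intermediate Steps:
R = -10 (R = -2 - 8 = -10)
R/688 - 1*3600 = -10/688 - 1*3600 = -10*1/688 - 3600 = -5/344 - 3600 = -1238405/344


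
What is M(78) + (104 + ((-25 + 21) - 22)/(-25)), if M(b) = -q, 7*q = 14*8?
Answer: 2226/25 ≈ 89.040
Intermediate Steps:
q = 16 (q = (14*8)/7 = (1/7)*112 = 16)
M(b) = -16 (M(b) = -1*16 = -16)
M(78) + (104 + ((-25 + 21) - 22)/(-25)) = -16 + (104 + ((-25 + 21) - 22)/(-25)) = -16 + (104 + (-4 - 22)*(-1/25)) = -16 + (104 - 26*(-1/25)) = -16 + (104 + 26/25) = -16 + 2626/25 = 2226/25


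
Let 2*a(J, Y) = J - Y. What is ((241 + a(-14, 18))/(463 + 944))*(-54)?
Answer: -4050/469 ≈ -8.6354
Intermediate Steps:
a(J, Y) = J/2 - Y/2 (a(J, Y) = (J - Y)/2 = J/2 - Y/2)
((241 + a(-14, 18))/(463 + 944))*(-54) = ((241 + ((1/2)*(-14) - 1/2*18))/(463 + 944))*(-54) = ((241 + (-7 - 9))/1407)*(-54) = ((241 - 16)*(1/1407))*(-54) = (225*(1/1407))*(-54) = (75/469)*(-54) = -4050/469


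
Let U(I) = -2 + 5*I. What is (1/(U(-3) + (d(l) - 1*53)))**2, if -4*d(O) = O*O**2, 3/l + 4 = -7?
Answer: 28344976/138870258409 ≈ 0.00020411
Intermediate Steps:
l = -3/11 (l = 3/(-4 - 7) = 3/(-11) = 3*(-1/11) = -3/11 ≈ -0.27273)
d(O) = -O**3/4 (d(O) = -O*O**2/4 = -O**3/4)
(1/(U(-3) + (d(l) - 1*53)))**2 = (1/((-2 + 5*(-3)) + (-(-3/11)**3/4 - 1*53)))**2 = (1/((-2 - 15) + (-1/4*(-27/1331) - 53)))**2 = (1/(-17 + (27/5324 - 53)))**2 = (1/(-17 - 282145/5324))**2 = (1/(-372653/5324))**2 = (-5324/372653)**2 = 28344976/138870258409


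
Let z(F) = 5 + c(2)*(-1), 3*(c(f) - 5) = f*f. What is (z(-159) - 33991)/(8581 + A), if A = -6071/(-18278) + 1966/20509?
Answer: -2940573487958/742353266619 ≈ -3.9612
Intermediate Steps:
c(f) = 5 + f²/3 (c(f) = 5 + (f*f)/3 = 5 + f²/3)
A = 12341899/28835654 (A = -6071*(-1/18278) + 1966*(1/20509) = 467/1406 + 1966/20509 = 12341899/28835654 ≈ 0.42801)
z(F) = -4/3 (z(F) = 5 + (5 + (⅓)*2²)*(-1) = 5 + (5 + (⅓)*4)*(-1) = 5 + (5 + 4/3)*(-1) = 5 + (19/3)*(-1) = 5 - 19/3 = -4/3)
(z(-159) - 33991)/(8581 + A) = (-4/3 - 33991)/(8581 + 12341899/28835654) = -101977/(3*247451088873/28835654) = -101977/3*28835654/247451088873 = -2940573487958/742353266619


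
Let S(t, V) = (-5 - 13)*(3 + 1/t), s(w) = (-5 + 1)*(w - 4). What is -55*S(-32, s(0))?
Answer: 47025/16 ≈ 2939.1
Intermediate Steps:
s(w) = 16 - 4*w (s(w) = -4*(-4 + w) = 16 - 4*w)
S(t, V) = -54 - 18/t (S(t, V) = -18*(3 + 1/t) = -54 - 18/t)
-55*S(-32, s(0)) = -55*(-54 - 18/(-32)) = -55*(-54 - 18*(-1/32)) = -55*(-54 + 9/16) = -55*(-855/16) = 47025/16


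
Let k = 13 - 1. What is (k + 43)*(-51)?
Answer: -2805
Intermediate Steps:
k = 12
(k + 43)*(-51) = (12 + 43)*(-51) = 55*(-51) = -2805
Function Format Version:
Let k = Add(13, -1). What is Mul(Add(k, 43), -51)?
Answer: -2805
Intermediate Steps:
k = 12
Mul(Add(k, 43), -51) = Mul(Add(12, 43), -51) = Mul(55, -51) = -2805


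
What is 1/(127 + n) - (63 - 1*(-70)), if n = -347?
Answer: -29261/220 ≈ -133.00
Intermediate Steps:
1/(127 + n) - (63 - 1*(-70)) = 1/(127 - 347) - (63 - 1*(-70)) = 1/(-220) - (63 + 70) = -1/220 - 1*133 = -1/220 - 133 = -29261/220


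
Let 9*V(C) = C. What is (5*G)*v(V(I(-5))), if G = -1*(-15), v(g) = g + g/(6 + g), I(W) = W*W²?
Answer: -193750/213 ≈ -909.62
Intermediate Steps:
I(W) = W³
V(C) = C/9
v(g) = g + g/(6 + g)
G = 15
(5*G)*v(V(I(-5))) = (5*15)*(((⅑)*(-5)³)*(7 + (⅑)*(-5)³)/(6 + (⅑)*(-5)³)) = 75*(((⅑)*(-125))*(7 + (⅑)*(-125))/(6 + (⅑)*(-125))) = 75*(-125*(7 - 125/9)/(9*(6 - 125/9))) = 75*(-125/9*(-62/9)/(-71/9)) = 75*(-125/9*(-9/71)*(-62/9)) = 75*(-7750/639) = -193750/213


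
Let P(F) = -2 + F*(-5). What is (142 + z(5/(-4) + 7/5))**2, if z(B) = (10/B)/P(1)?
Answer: 7739524/441 ≈ 17550.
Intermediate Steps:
P(F) = -2 - 5*F
z(B) = -10/(7*B) (z(B) = (10/B)/(-2 - 5*1) = (10/B)/(-2 - 5) = (10/B)/(-7) = (10/B)*(-1/7) = -10/(7*B))
(142 + z(5/(-4) + 7/5))**2 = (142 - 10/(7*(5/(-4) + 7/5)))**2 = (142 - 10/(7*(5*(-1/4) + 7*(1/5))))**2 = (142 - 10/(7*(-5/4 + 7/5)))**2 = (142 - 10/(7*3/20))**2 = (142 - 10/7*20/3)**2 = (142 - 200/21)**2 = (2782/21)**2 = 7739524/441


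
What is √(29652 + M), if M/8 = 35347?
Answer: 2*√78107 ≈ 558.95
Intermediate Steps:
M = 282776 (M = 8*35347 = 282776)
√(29652 + M) = √(29652 + 282776) = √312428 = 2*√78107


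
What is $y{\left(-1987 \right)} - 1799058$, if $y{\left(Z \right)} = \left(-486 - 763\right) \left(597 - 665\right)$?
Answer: $-1714126$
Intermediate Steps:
$y{\left(Z \right)} = 84932$ ($y{\left(Z \right)} = \left(-1249\right) \left(-68\right) = 84932$)
$y{\left(-1987 \right)} - 1799058 = 84932 - 1799058 = -1714126$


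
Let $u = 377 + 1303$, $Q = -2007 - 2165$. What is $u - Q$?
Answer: $5852$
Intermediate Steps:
$Q = -4172$
$u = 1680$
$u - Q = 1680 - -4172 = 1680 + 4172 = 5852$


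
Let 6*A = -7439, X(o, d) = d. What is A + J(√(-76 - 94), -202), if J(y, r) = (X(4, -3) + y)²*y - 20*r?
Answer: 22921/6 - 161*I*√170 ≈ 3820.2 - 2099.2*I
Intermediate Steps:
J(y, r) = -20*r + y*(-3 + y)² (J(y, r) = (-3 + y)²*y - 20*r = y*(-3 + y)² - 20*r = -20*r + y*(-3 + y)²)
A = -7439/6 (A = (⅙)*(-7439) = -7439/6 ≈ -1239.8)
A + J(√(-76 - 94), -202) = -7439/6 + (-20*(-202) + √(-76 - 94)*(-3 + √(-76 - 94))²) = -7439/6 + (4040 + √(-170)*(-3 + √(-170))²) = -7439/6 + (4040 + (I*√170)*(-3 + I*√170)²) = -7439/6 + (4040 + I*√170*(-3 + I*√170)²) = 16801/6 + I*√170*(-3 + I*√170)²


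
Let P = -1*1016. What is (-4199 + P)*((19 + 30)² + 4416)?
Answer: -35550655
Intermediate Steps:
P = -1016
(-4199 + P)*((19 + 30)² + 4416) = (-4199 - 1016)*((19 + 30)² + 4416) = -5215*(49² + 4416) = -5215*(2401 + 4416) = -5215*6817 = -35550655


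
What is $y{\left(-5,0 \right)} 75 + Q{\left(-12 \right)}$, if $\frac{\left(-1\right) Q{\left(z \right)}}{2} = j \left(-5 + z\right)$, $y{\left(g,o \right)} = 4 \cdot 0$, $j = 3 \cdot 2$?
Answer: $204$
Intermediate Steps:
$j = 6$
$y{\left(g,o \right)} = 0$
$Q{\left(z \right)} = 60 - 12 z$ ($Q{\left(z \right)} = - 2 \cdot 6 \left(-5 + z\right) = - 2 \left(-30 + 6 z\right) = 60 - 12 z$)
$y{\left(-5,0 \right)} 75 + Q{\left(-12 \right)} = 0 \cdot 75 + \left(60 - -144\right) = 0 + \left(60 + 144\right) = 0 + 204 = 204$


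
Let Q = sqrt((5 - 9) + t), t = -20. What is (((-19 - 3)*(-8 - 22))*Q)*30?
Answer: 39600*I*sqrt(6) ≈ 97000.0*I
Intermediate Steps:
Q = 2*I*sqrt(6) (Q = sqrt((5 - 9) - 20) = sqrt(-4 - 20) = sqrt(-24) = 2*I*sqrt(6) ≈ 4.899*I)
(((-19 - 3)*(-8 - 22))*Q)*30 = (((-19 - 3)*(-8 - 22))*(2*I*sqrt(6)))*30 = ((-22*(-30))*(2*I*sqrt(6)))*30 = (660*(2*I*sqrt(6)))*30 = (1320*I*sqrt(6))*30 = 39600*I*sqrt(6)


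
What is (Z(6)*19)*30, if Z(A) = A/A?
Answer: 570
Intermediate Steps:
Z(A) = 1
(Z(6)*19)*30 = (1*19)*30 = 19*30 = 570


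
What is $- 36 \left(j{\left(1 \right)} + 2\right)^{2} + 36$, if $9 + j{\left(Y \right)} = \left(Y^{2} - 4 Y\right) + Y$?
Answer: $-2880$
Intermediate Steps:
$j{\left(Y \right)} = -9 + Y^{2} - 3 Y$ ($j{\left(Y \right)} = -9 + \left(\left(Y^{2} - 4 Y\right) + Y\right) = -9 + \left(Y^{2} - 3 Y\right) = -9 + Y^{2} - 3 Y$)
$- 36 \left(j{\left(1 \right)} + 2\right)^{2} + 36 = - 36 \left(\left(-9 + 1^{2} - 3\right) + 2\right)^{2} + 36 = - 36 \left(\left(-9 + 1 - 3\right) + 2\right)^{2} + 36 = - 36 \left(-11 + 2\right)^{2} + 36 = - 36 \left(-9\right)^{2} + 36 = \left(-36\right) 81 + 36 = -2916 + 36 = -2880$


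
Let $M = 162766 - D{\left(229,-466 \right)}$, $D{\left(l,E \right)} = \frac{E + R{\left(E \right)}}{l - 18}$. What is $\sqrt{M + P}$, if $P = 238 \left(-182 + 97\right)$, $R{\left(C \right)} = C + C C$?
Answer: $\frac{2 \sqrt{1575055498}}{211} \approx 376.18$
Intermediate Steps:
$R{\left(C \right)} = C + C^{2}$
$D{\left(l,E \right)} = \frac{E + E \left(1 + E\right)}{-18 + l}$ ($D{\left(l,E \right)} = \frac{E + E \left(1 + E\right)}{l - 18} = \frac{E + E \left(1 + E\right)}{-18 + l}$)
$P = -20230$ ($P = 238 \left(-85\right) = -20230$)
$M = \frac{34127402}{211}$ ($M = 162766 - - \frac{466 \left(2 - 466\right)}{-18 + 229} = 162766 - \left(-466\right) \frac{1}{211} \left(-464\right) = 162766 - \frac{216224}{211} = \frac{34127402}{211} \approx 1.6174 \cdot 10^{5}$)
$\sqrt{M + P} = \sqrt{\frac{34127402}{211} - 20230} = \sqrt{\frac{29858872}{211}} = \frac{2 \sqrt{1575055498}}{211}$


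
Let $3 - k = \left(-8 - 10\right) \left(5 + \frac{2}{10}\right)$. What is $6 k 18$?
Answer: $\frac{52164}{5} \approx 10433.0$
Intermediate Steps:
$k = \frac{483}{5}$ ($k = 3 - \left(-8 - 10\right) \left(5 + \frac{2}{10}\right) = 3 - - 18 \left(5 + 2 \cdot \frac{1}{10}\right) = 3 - - 18 \left(5 + \frac{1}{5}\right) = 3 - \left(-18\right) \frac{26}{5} = 3 - - \frac{468}{5} = 3 + \frac{468}{5} = \frac{483}{5} \approx 96.6$)
$6 k 18 = 6 \cdot \frac{483}{5} \cdot 18 = \frac{2898}{5} \cdot 18 = \frac{52164}{5}$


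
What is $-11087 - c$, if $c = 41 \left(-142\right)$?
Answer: $-5265$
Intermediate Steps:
$c = -5822$
$-11087 - c = -11087 - -5822 = -11087 + 5822 = -5265$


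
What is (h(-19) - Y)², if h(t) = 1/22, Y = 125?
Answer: 7557001/484 ≈ 15614.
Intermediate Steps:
h(t) = 1/22
(h(-19) - Y)² = (1/22 - 1*125)² = (1/22 - 125)² = (-2749/22)² = 7557001/484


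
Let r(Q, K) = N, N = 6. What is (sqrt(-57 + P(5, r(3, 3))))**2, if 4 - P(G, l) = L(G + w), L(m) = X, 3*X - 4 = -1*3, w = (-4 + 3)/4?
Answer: -160/3 ≈ -53.333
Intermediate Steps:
r(Q, K) = 6
w = -1/4 (w = -1*1/4 = -1/4 ≈ -0.25000)
X = 1/3 (X = 4/3 + (-1*3)/3 = 4/3 + (1/3)*(-3) = 4/3 - 1 = 1/3 ≈ 0.33333)
L(m) = 1/3
P(G, l) = 11/3 (P(G, l) = 4 - 1*1/3 = 4 - 1/3 = 11/3)
(sqrt(-57 + P(5, r(3, 3))))**2 = (sqrt(-57 + 11/3))**2 = (sqrt(-160/3))**2 = (4*I*sqrt(30)/3)**2 = -160/3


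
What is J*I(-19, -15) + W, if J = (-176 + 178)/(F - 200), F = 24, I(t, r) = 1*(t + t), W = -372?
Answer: -16349/44 ≈ -371.57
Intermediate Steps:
I(t, r) = 2*t (I(t, r) = 1*(2*t) = 2*t)
J = -1/88 (J = (-176 + 178)/(24 - 200) = 2/(-176) = 2*(-1/176) = -1/88 ≈ -0.011364)
J*I(-19, -15) + W = -(-19)/44 - 372 = -1/88*(-38) - 372 = 19/44 - 372 = -16349/44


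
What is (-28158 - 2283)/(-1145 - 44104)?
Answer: 10147/15083 ≈ 0.67274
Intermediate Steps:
(-28158 - 2283)/(-1145 - 44104) = -30441/(-45249) = -30441*(-1/45249) = 10147/15083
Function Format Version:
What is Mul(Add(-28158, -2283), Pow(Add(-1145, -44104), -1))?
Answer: Rational(10147, 15083) ≈ 0.67274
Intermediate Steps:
Mul(Add(-28158, -2283), Pow(Add(-1145, -44104), -1)) = Mul(-30441, Pow(-45249, -1)) = Mul(-30441, Rational(-1, 45249)) = Rational(10147, 15083)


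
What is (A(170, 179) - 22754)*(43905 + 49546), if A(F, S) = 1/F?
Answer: -361485195729/170 ≈ -2.1264e+9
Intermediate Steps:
(A(170, 179) - 22754)*(43905 + 49546) = (1/170 - 22754)*(43905 + 49546) = (1/170 - 22754)*93451 = -3868179/170*93451 = -361485195729/170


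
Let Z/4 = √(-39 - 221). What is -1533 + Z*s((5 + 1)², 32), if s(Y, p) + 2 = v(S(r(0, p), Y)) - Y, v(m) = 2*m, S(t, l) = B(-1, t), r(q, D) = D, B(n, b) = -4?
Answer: -1533 - 368*I*√65 ≈ -1533.0 - 2966.9*I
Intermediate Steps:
S(t, l) = -4
Z = 8*I*√65 (Z = 4*√(-39 - 221) = 4*√(-260) = 4*(2*I*√65) = 8*I*√65 ≈ 64.498*I)
s(Y, p) = -10 - Y (s(Y, p) = -2 + (2*(-4) - Y) = -2 + (-8 - Y) = -10 - Y)
-1533 + Z*s((5 + 1)², 32) = -1533 + (8*I*√65)*(-10 - (5 + 1)²) = -1533 + (8*I*√65)*(-10 - 1*6²) = -1533 + (8*I*√65)*(-10 - 1*36) = -1533 + (8*I*√65)*(-10 - 36) = -1533 + (8*I*√65)*(-46) = -1533 - 368*I*√65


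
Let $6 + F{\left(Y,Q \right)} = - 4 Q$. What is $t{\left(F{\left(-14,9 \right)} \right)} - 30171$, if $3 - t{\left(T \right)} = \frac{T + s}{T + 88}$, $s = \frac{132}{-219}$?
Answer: $- \frac{50650517}{1679} \approx -30167.0$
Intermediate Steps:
$s = - \frac{44}{73}$ ($s = 132 \left(- \frac{1}{219}\right) = - \frac{44}{73} \approx -0.60274$)
$F{\left(Y,Q \right)} = -6 - 4 Q$
$t{\left(T \right)} = 3 - \frac{- \frac{44}{73} + T}{88 + T}$ ($t{\left(T \right)} = 3 - \frac{T - \frac{44}{73}}{T + 88} = 3 - \frac{- \frac{44}{73} + T}{88 + T}$)
$t{\left(F{\left(-14,9 \right)} \right)} - 30171 = \frac{2 \left(9658 + 73 \left(-6 - 36\right)\right)}{73 \left(88 - 42\right)} - 30171 = \frac{2 \left(9658 + 73 \left(-42\right)\right)}{73 \left(88 - 42\right)} - 30171 = \frac{2 \left(9658 - 3066\right)}{73 \cdot 46} - 30171 = \frac{2}{73} \cdot \frac{1}{46} \cdot 6592 - 30171 = \frac{6592}{1679} - 30171 = - \frac{50650517}{1679}$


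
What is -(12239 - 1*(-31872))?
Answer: -44111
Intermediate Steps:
-(12239 - 1*(-31872)) = -(12239 + 31872) = -1*44111 = -44111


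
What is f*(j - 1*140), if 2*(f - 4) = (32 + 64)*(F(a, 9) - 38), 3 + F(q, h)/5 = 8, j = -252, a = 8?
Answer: 243040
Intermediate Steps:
F(q, h) = 25 (F(q, h) = -15 + 5*8 = -15 + 40 = 25)
f = -620 (f = 4 + ((32 + 64)*(25 - 38))/2 = 4 + (96*(-13))/2 = 4 + (½)*(-1248) = 4 - 624 = -620)
f*(j - 1*140) = -620*(-252 - 1*140) = -620*(-252 - 140) = -620*(-392) = 243040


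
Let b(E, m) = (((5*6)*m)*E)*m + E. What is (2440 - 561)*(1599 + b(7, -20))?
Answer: 160853674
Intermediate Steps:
b(E, m) = E + 30*E*m² (b(E, m) = ((30*m)*E)*m + E = (30*E*m)*m + E = 30*E*m² + E = E + 30*E*m²)
(2440 - 561)*(1599 + b(7, -20)) = (2440 - 561)*(1599 + 7*(1 + 30*(-20)²)) = 1879*(1599 + 7*(1 + 30*400)) = 1879*(1599 + 7*(1 + 12000)) = 1879*(1599 + 7*12001) = 1879*(1599 + 84007) = 1879*85606 = 160853674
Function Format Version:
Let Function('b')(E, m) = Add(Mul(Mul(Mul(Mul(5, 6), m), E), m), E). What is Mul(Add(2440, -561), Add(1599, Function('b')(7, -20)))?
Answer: 160853674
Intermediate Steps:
Function('b')(E, m) = Add(E, Mul(30, E, Pow(m, 2))) (Function('b')(E, m) = Add(Mul(Mul(Mul(30, m), E), m), E) = Add(Mul(Mul(30, E, m), m), E) = Add(Mul(30, E, Pow(m, 2)), E) = Add(E, Mul(30, E, Pow(m, 2))))
Mul(Add(2440, -561), Add(1599, Function('b')(7, -20))) = Mul(Add(2440, -561), Add(1599, Mul(7, Add(1, Mul(30, Pow(-20, 2)))))) = Mul(1879, Add(1599, Mul(7, Add(1, Mul(30, 400))))) = Mul(1879, Add(1599, Mul(7, Add(1, 12000)))) = Mul(1879, Add(1599, Mul(7, 12001))) = Mul(1879, Add(1599, 84007)) = Mul(1879, 85606) = 160853674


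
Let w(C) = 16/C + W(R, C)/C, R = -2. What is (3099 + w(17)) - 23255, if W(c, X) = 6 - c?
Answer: -342628/17 ≈ -20155.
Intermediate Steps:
w(C) = 24/C (w(C) = 16/C + (6 - 1*(-2))/C = 16/C + (6 + 2)/C = 16/C + 8/C = 24/C)
(3099 + w(17)) - 23255 = (3099 + 24/17) - 23255 = 52707/17 - 23255 = -342628/17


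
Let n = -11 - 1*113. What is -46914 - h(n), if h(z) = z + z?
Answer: -46666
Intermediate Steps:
n = -124 (n = -11 - 113 = -124)
h(z) = 2*z
-46914 - h(n) = -46914 - 2*(-124) = -46914 - 1*(-248) = -46914 + 248 = -46666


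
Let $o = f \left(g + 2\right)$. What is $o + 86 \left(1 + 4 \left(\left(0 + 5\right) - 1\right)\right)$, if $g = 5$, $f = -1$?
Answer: $1455$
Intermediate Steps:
$o = -7$ ($o = - (5 + 2) = \left(-1\right) 7 = -7$)
$o + 86 \left(1 + 4 \left(\left(0 + 5\right) - 1\right)\right) = -7 + 86 \left(1 + 4 \left(\left(0 + 5\right) - 1\right)\right) = -7 + 86 \left(1 + 4 \left(5 - 1\right)\right) = -7 + 86 \left(1 + 4 \cdot 4\right) = -7 + 86 \left(1 + 16\right) = -7 + 86 \cdot 17 = -7 + 1462 = 1455$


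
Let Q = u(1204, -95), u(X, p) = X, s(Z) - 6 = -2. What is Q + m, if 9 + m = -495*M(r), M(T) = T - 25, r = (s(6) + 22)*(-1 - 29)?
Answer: 399670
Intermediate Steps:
s(Z) = 4 (s(Z) = 6 - 2 = 4)
r = -780 (r = (4 + 22)*(-1 - 29) = 26*(-30) = -780)
M(T) = -25 + T
Q = 1204
m = 398466 (m = -9 - 495*(-25 - 780) = -9 - 495*(-805) = -9 + 398475 = 398466)
Q + m = 1204 + 398466 = 399670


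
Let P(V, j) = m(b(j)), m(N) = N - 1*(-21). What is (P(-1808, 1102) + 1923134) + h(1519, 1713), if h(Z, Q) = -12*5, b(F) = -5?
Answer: 1923090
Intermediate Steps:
h(Z, Q) = -60
m(N) = 21 + N (m(N) = N + 21 = 21 + N)
P(V, j) = 16 (P(V, j) = 21 - 5 = 16)
(P(-1808, 1102) + 1923134) + h(1519, 1713) = (16 + 1923134) - 60 = 1923150 - 60 = 1923090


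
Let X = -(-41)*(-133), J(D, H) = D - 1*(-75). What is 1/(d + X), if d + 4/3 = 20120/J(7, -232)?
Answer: -123/640703 ≈ -0.00019198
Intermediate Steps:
J(D, H) = 75 + D (J(D, H) = D + 75 = 75 + D)
X = -5453 (X = -1*5453 = -5453)
d = 30016/123 (d = -4/3 + 20120/(75 + 7) = -4/3 + 20120/82 = -4/3 + 20120*(1/82) = -4/3 + 10060/41 = 30016/123 ≈ 244.03)
1/(d + X) = 1/(30016/123 - 5453) = 1/(-640703/123) = -123/640703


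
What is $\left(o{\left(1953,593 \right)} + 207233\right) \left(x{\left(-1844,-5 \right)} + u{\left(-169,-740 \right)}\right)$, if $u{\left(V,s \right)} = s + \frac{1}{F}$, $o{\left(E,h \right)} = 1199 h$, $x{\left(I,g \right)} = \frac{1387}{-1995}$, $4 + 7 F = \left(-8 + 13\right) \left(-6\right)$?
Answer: $- \frac{80958680336}{119} \approx -6.8033 \cdot 10^{8}$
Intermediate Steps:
$F = - \frac{34}{7}$ ($F = - \frac{4}{7} + \frac{\left(-8 + 13\right) \left(-6\right)}{7} = - \frac{4}{7} + \frac{5 \left(-6\right)}{7} = - \frac{4}{7} + \frac{1}{7} \left(-30\right) = - \frac{4}{7} - \frac{30}{7} = - \frac{34}{7} \approx -4.8571$)
$x{\left(I,g \right)} = - \frac{73}{105}$ ($x{\left(I,g \right)} = 1387 \left(- \frac{1}{1995}\right) = - \frac{73}{105}$)
$u{\left(V,s \right)} = - \frac{7}{34} + s$ ($u{\left(V,s \right)} = s + \frac{1}{- \frac{34}{7}} = s - \frac{7}{34} = - \frac{7}{34} + s$)
$\left(o{\left(1953,593 \right)} + 207233\right) \left(x{\left(-1844,-5 \right)} + u{\left(-169,-740 \right)}\right) = \left(1199 \cdot 593 + 207233\right) \left(- \frac{73}{105} - \frac{25167}{34}\right) = \left(711007 + 207233\right) \left(- \frac{73}{105} - \frac{25167}{34}\right) = 918240 \left(- \frac{2645017}{3570}\right) = - \frac{80958680336}{119}$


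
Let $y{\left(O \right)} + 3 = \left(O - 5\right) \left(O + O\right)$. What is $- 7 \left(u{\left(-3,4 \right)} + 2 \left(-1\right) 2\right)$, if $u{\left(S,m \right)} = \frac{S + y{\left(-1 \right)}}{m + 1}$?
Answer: $\frac{98}{5} \approx 19.6$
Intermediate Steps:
$y{\left(O \right)} = -3 + 2 O \left(-5 + O\right)$ ($y{\left(O \right)} = -3 + \left(O - 5\right) \left(O + O\right) = -3 + \left(-5 + O\right) 2 O = -3 + 2 O \left(-5 + O\right)$)
$u{\left(S,m \right)} = \frac{9 + S}{1 + m}$ ($u{\left(S,m \right)} = \frac{S - \left(-7 - 2\right)}{m + 1} = \frac{S + \left(-3 + 10 + 2 \cdot 1\right)}{1 + m} = \frac{S + \left(-3 + 10 + 2\right)}{1 + m} = \frac{S + 9}{1 + m} = \frac{9 + S}{1 + m}$)
$- 7 \left(u{\left(-3,4 \right)} + 2 \left(-1\right) 2\right) = - 7 \left(\frac{9 - 3}{1 + 4} + 2 \left(-1\right) 2\right) = - 7 \left(\frac{1}{5} \cdot 6 - 4\right) = - 7 \left(\frac{6}{5} - 4\right) = \left(-7\right) \left(- \frac{14}{5}\right) = \frac{98}{5}$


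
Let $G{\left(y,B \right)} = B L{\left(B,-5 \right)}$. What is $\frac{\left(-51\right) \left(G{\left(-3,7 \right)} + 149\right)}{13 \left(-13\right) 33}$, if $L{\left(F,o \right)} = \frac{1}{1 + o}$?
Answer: $\frac{10013}{7436} \approx 1.3466$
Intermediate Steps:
$G{\left(y,B \right)} = - \frac{B}{4}$ ($G{\left(y,B \right)} = \frac{B}{1 - 5} = \frac{B}{-4} = B \left(- \frac{1}{4}\right) = - \frac{B}{4}$)
$\frac{\left(-51\right) \left(G{\left(-3,7 \right)} + 149\right)}{13 \left(-13\right) 33} = \frac{\left(-51\right) \left(\left(- \frac{1}{4}\right) 7 + 149\right)}{13 \left(-13\right) 33} = \frac{\left(-51\right) \left(- \frac{7}{4} + 149\right)}{\left(-169\right) 33} = \frac{\left(-51\right) \frac{589}{4}}{-5577} = \left(- \frac{30039}{4}\right) \left(- \frac{1}{5577}\right) = \frac{10013}{7436}$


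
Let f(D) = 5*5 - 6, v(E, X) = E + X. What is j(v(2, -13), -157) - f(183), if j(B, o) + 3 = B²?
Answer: 99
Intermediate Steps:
j(B, o) = -3 + B²
f(D) = 19 (f(D) = 25 - 6 = 19)
j(v(2, -13), -157) - f(183) = (-3 + (2 - 13)²) - 1*19 = (-3 + (-11)²) - 19 = (-3 + 121) - 19 = 118 - 19 = 99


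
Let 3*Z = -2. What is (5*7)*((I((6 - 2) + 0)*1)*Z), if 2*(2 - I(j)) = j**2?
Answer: 140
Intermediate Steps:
Z = -2/3 (Z = (1/3)*(-2) = -2/3 ≈ -0.66667)
I(j) = 2 - j**2/2
(5*7)*((I((6 - 2) + 0)*1)*Z) = (5*7)*(((2 - ((6 - 2) + 0)**2/2)*1)*(-2/3)) = 35*(((2 - (4 + 0)**2/2)*1)*(-2/3)) = 35*(((2 - 1/2*4**2)*1)*(-2/3)) = 35*(((2 - 1/2*16)*1)*(-2/3)) = 35*(((2 - 8)*1)*(-2/3)) = 35*(-6*1*(-2/3)) = 35*(-6*(-2/3)) = 35*4 = 140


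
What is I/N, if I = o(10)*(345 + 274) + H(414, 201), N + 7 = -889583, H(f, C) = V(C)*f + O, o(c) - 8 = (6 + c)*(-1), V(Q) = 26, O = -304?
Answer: -918/148265 ≈ -0.0061916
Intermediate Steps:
o(c) = 2 - c (o(c) = 8 + (6 + c)*(-1) = 8 + (-6 - c) = 2 - c)
H(f, C) = -304 + 26*f (H(f, C) = 26*f - 304 = -304 + 26*f)
N = -889590 (N = -7 - 889583 = -889590)
I = 5508 (I = (2 - 1*10)*(345 + 274) + (-304 + 26*414) = (2 - 10)*619 + (-304 + 10764) = -8*619 + 10460 = -4952 + 10460 = 5508)
I/N = 5508/(-889590) = 5508*(-1/889590) = -918/148265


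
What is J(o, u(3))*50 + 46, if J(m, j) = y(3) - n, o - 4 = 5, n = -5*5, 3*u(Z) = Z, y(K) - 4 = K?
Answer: 1646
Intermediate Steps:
y(K) = 4 + K
u(Z) = Z/3
n = -25
o = 9 (o = 4 + 5 = 9)
J(m, j) = 32 (J(m, j) = (4 + 3) - 1*(-25) = 7 + 25 = 32)
J(o, u(3))*50 + 46 = 32*50 + 46 = 1600 + 46 = 1646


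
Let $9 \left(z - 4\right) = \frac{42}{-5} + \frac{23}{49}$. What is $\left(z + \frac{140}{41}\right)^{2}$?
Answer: $\frac{348875691649}{8173064025} \approx 42.686$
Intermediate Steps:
$z = \frac{6877}{2205}$ ($z = 4 + \frac{\frac{42}{-5} + \frac{23}{49}}{9} = 4 + \frac{42 \left(- \frac{1}{5}\right) + 23 \cdot \frac{1}{49}}{9} = 4 + \frac{- \frac{42}{5} + \frac{23}{49}}{9} = 4 + \frac{1}{9} \left(- \frac{1943}{245}\right) = 4 - \frac{1943}{2205} = \frac{6877}{2205} \approx 3.1188$)
$\left(z + \frac{140}{41}\right)^{2} = \left(\frac{6877}{2205} + \frac{140}{41}\right)^{2} = \left(\frac{590657}{90405}\right)^{2} = \frac{348875691649}{8173064025}$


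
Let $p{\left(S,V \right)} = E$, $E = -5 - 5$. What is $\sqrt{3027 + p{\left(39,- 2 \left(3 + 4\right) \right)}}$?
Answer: $\sqrt{3017} \approx 54.927$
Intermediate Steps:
$E = -10$ ($E = -5 - 5 = -10$)
$p{\left(S,V \right)} = -10$
$\sqrt{3027 + p{\left(39,- 2 \left(3 + 4\right) \right)}} = \sqrt{3027 - 10} = \sqrt{3017}$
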